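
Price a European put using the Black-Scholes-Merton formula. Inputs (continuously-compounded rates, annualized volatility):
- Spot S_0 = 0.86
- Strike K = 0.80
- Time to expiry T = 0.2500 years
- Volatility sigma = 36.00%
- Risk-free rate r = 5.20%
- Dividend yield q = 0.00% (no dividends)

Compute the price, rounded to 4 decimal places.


d1 = (ln(S/K) + (r - q + 0.5*sigma^2) * T) / (sigma * sqrt(T)) = 0.56400368
d2 = d1 - sigma * sqrt(T) = 0.38400368
exp(-rT) = 0.98708414; exp(-qT) = 1.00000000
P = K * exp(-rT) * N(-d2) - S_0 * exp(-qT) * N(-d1)
N(-d1) = 0.28637582; N(-d2) = 0.35048786
P = 0.8000 * 0.98708414 * 0.35048786 - 0.8600 * 1.00000000 * 0.28637582 = 0.0305

Answer: Price = 0.0305


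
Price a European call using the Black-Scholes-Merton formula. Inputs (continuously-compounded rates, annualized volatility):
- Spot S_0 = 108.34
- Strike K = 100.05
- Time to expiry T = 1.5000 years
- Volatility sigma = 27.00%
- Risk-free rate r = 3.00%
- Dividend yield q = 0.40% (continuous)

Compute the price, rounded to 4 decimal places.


d1 = (ln(S/K) + (r - q + 0.5*sigma^2) * T) / (sigma * sqrt(T)) = 0.52400745
d2 = d1 - sigma * sqrt(T) = 0.19332634
exp(-rT) = 0.95599748; exp(-qT) = 0.99401796
C = S_0 * exp(-qT) * N(d1) - K * exp(-rT) * N(d2)
N(d1) = 0.69986332; N(d2) = 0.57664830
C = 108.3400 * 0.99401796 * 0.69986332 - 100.0500 * 0.95599748 * 0.57664830 = 20.2146

Answer: Price = 20.2146


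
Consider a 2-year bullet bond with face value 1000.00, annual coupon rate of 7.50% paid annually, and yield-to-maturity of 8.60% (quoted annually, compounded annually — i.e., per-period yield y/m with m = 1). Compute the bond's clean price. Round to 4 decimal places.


Coupon per period c = face * coupon_rate / m = 75.000000
Periods per year m = 1; per-period yield y/m = 0.086000
Number of cashflows N = 2
Cashflows (t years, CF_t, discount factor 1/(1+y/m)^(m*t), PV):
  t = 1.0000: CF_t = 75.000000, DF = 0.920810, PV = 69.060773
  t = 2.0000: CF_t = 1075.000000, DF = 0.847892, PV = 911.483505
Price P = sum_t PV_t = 980.544279

Answer: Price = 980.5443


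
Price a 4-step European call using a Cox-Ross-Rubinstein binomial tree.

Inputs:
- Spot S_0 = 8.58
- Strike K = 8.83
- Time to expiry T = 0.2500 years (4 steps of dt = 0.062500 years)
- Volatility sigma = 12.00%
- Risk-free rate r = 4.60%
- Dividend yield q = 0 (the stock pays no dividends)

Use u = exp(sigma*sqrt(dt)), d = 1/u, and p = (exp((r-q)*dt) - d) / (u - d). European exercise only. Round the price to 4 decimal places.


Answer: Price = V(0,0) = 0.1517

Derivation:
dt = T/N = 0.062500
u = exp(sigma*sqrt(dt)) = 1.030455; d = 1/u = 0.970446
p = (exp((r-q)*dt) - d) / (u - d) = 0.540479
Discount per step: exp(-r*dt) = 0.997129
Stock lattice S(k, i) with i counting down-moves:
  k=0: S(0,0) = 8.5800
  k=1: S(1,0) = 8.8413; S(1,1) = 8.3264
  k=2: S(2,0) = 9.1106; S(2,1) = 8.5800; S(2,2) = 8.0803
  k=3: S(3,0) = 9.3880; S(3,1) = 8.8413; S(3,2) = 8.3264; S(3,3) = 7.8415
  k=4: S(4,0) = 9.6739; S(4,1) = 9.1106; S(4,2) = 8.5800; S(4,3) = 8.0803; S(4,4) = 7.6098
Terminal payoffs V(N, i) = max(S_T - K, 0):
  V(4,0) = 0.843923; V(4,1) = 0.280558; V(4,2) = 0.000000; V(4,3) = 0.000000; V(4,4) = 0.000000
Backward induction: V(k, i) = exp(-r*dt) * [p * V(k+1, i) + (1-p) * V(k+1, i+1)].
  V(3,0) = exp(-r*dt) * [p*0.843923 + (1-p)*0.280558] = 0.583365
  V(3,1) = exp(-r*dt) * [p*0.280558 + (1-p)*0.000000] = 0.151200
  V(3,2) = exp(-r*dt) * [p*0.000000 + (1-p)*0.000000] = 0.000000
  V(3,3) = exp(-r*dt) * [p*0.000000 + (1-p)*0.000000] = 0.000000
  V(2,0) = exp(-r*dt) * [p*0.583365 + (1-p)*0.151200] = 0.383672
  V(2,1) = exp(-r*dt) * [p*0.151200 + (1-p)*0.000000] = 0.081486
  V(2,2) = exp(-r*dt) * [p*0.000000 + (1-p)*0.000000] = 0.000000
  V(1,0) = exp(-r*dt) * [p*0.383672 + (1-p)*0.081486] = 0.244108
  V(1,1) = exp(-r*dt) * [p*0.081486 + (1-p)*0.000000] = 0.043915
  V(0,0) = exp(-r*dt) * [p*0.244108 + (1-p)*0.043915] = 0.151678


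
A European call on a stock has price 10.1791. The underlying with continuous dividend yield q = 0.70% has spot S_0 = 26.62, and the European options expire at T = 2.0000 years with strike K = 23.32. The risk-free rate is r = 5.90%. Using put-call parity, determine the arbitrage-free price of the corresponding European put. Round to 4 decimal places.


Answer: Put price = 4.6536

Derivation:
Put-call parity: C - P = S_0 * exp(-qT) - K * exp(-rT).
S_0 * exp(-qT) = 26.6200 * 0.98609754 = 26.24991663
K * exp(-rT) = 23.3200 * 0.88869605 = 20.72439195
P = C - S*exp(-qT) + K*exp(-rT)
P = 10.1791 - 26.24991663 + 20.72439195 = 4.6536


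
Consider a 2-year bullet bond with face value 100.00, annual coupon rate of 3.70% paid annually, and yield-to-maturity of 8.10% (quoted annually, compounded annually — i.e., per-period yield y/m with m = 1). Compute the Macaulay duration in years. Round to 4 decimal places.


Coupon per period c = face * coupon_rate / m = 3.700000
Periods per year m = 1; per-period yield y/m = 0.081000
Number of cashflows N = 2
Cashflows (t years, CF_t, discount factor 1/(1+y/m)^(m*t), PV):
  t = 1.0000: CF_t = 3.700000, DF = 0.925069, PV = 3.422757
  t = 2.0000: CF_t = 103.700000, DF = 0.855753, PV = 88.741623
Price P = sum_t PV_t = 92.164380
Macaulay numerator sum_t t * PV_t:
  t * PV_t at t = 1.0000: 3.422757
  t * PV_t at t = 2.0000: 177.483246
Macaulay duration D = (sum_t t * PV_t) / P = 180.906003 / 92.164380 = 1.962862

Answer: Macaulay duration = 1.9629 years


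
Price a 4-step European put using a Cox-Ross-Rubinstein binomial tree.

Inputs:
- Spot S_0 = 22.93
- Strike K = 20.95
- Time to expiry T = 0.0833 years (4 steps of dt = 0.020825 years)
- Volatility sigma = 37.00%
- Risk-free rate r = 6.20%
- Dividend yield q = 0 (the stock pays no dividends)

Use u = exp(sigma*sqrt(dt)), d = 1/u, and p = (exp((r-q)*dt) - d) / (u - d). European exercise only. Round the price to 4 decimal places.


dt = T/N = 0.020825
u = exp(sigma*sqrt(dt)) = 1.054845; d = 1/u = 0.948006
p = (exp((r-q)*dt) - d) / (u - d) = 0.498747
Discount per step: exp(-r*dt) = 0.998710
Stock lattice S(k, i) with i counting down-moves:
  k=0: S(0,0) = 22.9300
  k=1: S(1,0) = 24.1876; S(1,1) = 21.7378
  k=2: S(2,0) = 25.5142; S(2,1) = 22.9300; S(2,2) = 20.6076
  k=3: S(3,0) = 26.9135; S(3,1) = 24.1876; S(3,2) = 21.7378; S(3,3) = 19.5361
  k=4: S(4,0) = 28.3896; S(4,1) = 25.5142; S(4,2) = 22.9300; S(4,3) = 20.6076; S(4,4) = 18.5203
Terminal payoffs V(N, i) = max(K - S_T, 0):
  V(4,0) = 0.000000; V(4,1) = 0.000000; V(4,2) = 0.000000; V(4,3) = 0.342447; V(4,4) = 2.429667
Backward induction: V(k, i) = exp(-r*dt) * [p * V(k+1, i) + (1-p) * V(k+1, i+1)].
  V(3,0) = exp(-r*dt) * [p*0.000000 + (1-p)*0.000000] = 0.000000
  V(3,1) = exp(-r*dt) * [p*0.000000 + (1-p)*0.000000] = 0.000000
  V(3,2) = exp(-r*dt) * [p*0.000000 + (1-p)*0.342447] = 0.171431
  V(3,3) = exp(-r*dt) * [p*0.342447 + (1-p)*2.429667] = 1.386879
  V(2,0) = exp(-r*dt) * [p*0.000000 + (1-p)*0.000000] = 0.000000
  V(2,1) = exp(-r*dt) * [p*0.000000 + (1-p)*0.171431] = 0.085819
  V(2,2) = exp(-r*dt) * [p*0.171431 + (1-p)*1.386879] = 0.779670
  V(1,0) = exp(-r*dt) * [p*0.000000 + (1-p)*0.085819] = 0.042962
  V(1,1) = exp(-r*dt) * [p*0.085819 + (1-p)*0.779670] = 0.433054
  V(0,0) = exp(-r*dt) * [p*0.042962 + (1-p)*0.433054] = 0.238189

Answer: Price = V(0,0) = 0.2382


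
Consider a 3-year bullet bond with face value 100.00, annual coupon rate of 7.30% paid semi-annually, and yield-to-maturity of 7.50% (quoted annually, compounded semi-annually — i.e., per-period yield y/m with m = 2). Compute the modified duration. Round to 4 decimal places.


Coupon per period c = face * coupon_rate / m = 3.650000
Periods per year m = 2; per-period yield y/m = 0.037500
Number of cashflows N = 6
Cashflows (t years, CF_t, discount factor 1/(1+y/m)^(m*t), PV):
  t = 0.5000: CF_t = 3.650000, DF = 0.963855, PV = 3.518072
  t = 1.0000: CF_t = 3.650000, DF = 0.929017, PV = 3.390913
  t = 1.5000: CF_t = 3.650000, DF = 0.895438, PV = 3.268350
  t = 2.0000: CF_t = 3.650000, DF = 0.863073, PV = 3.150217
  t = 2.5000: CF_t = 3.650000, DF = 0.831878, PV = 3.036354
  t = 3.0000: CF_t = 103.650000, DF = 0.801810, PV = 83.107587
Price P = sum_t PV_t = 99.471493
First compute Macaulay numerator sum_t t * PV_t:
  t * PV_t at t = 0.5000: 1.759036
  t * PV_t at t = 1.0000: 3.390913
  t * PV_t at t = 1.5000: 4.902525
  t * PV_t at t = 2.0000: 6.300434
  t * PV_t at t = 2.5000: 7.590884
  t * PV_t at t = 3.0000: 249.322762
Macaulay duration D = 273.266553 / 99.471493 = 2.747185
Modified duration = D / (1 + y/m) = 2.747185 / (1 + 0.037500) = 2.647889

Answer: Modified duration = 2.6479


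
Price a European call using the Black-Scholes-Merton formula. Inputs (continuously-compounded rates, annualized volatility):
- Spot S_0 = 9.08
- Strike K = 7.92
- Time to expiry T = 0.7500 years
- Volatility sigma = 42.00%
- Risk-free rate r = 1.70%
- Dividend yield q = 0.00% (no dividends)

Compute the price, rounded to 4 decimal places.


d1 = (ln(S/K) + (r - q + 0.5*sigma^2) * T) / (sigma * sqrt(T)) = 0.59269950
d2 = d1 - sigma * sqrt(T) = 0.22896883
exp(-rT) = 0.98733094; exp(-qT) = 1.00000000
C = S_0 * exp(-qT) * N(d1) - K * exp(-rT) * N(d2)
N(d1) = 0.72330886; N(d2) = 0.59055343
C = 9.0800 * 1.00000000 * 0.72330886 - 7.9200 * 0.98733094 * 0.59055343 = 1.9497

Answer: Price = 1.9497


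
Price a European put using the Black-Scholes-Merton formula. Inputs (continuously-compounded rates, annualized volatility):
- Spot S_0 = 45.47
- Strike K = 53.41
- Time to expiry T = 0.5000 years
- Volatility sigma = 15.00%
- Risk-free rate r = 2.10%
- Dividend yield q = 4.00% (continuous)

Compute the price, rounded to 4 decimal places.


Answer: Price = 8.4001

Derivation:
d1 = (ln(S/K) + (r - q + 0.5*sigma^2) * T) / (sigma * sqrt(T)) = -1.55394000
d2 = d1 - sigma * sqrt(T) = -1.66000602
exp(-rT) = 0.98955493; exp(-qT) = 0.98019867
P = K * exp(-rT) * N(-d2) - S_0 * exp(-qT) * N(-d1)
N(-d1) = 0.93990064; N(-d2) = 0.95154338
P = 53.4100 * 0.98955493 * 0.95154338 - 45.4700 * 0.98019867 * 0.93990064 = 8.4001


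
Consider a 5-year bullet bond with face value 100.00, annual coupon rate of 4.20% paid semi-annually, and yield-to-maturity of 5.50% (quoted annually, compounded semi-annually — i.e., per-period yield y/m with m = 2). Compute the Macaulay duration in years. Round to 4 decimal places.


Coupon per period c = face * coupon_rate / m = 2.100000
Periods per year m = 2; per-period yield y/m = 0.027500
Number of cashflows N = 10
Cashflows (t years, CF_t, discount factor 1/(1+y/m)^(m*t), PV):
  t = 0.5000: CF_t = 2.100000, DF = 0.973236, PV = 2.043796
  t = 1.0000: CF_t = 2.100000, DF = 0.947188, PV = 1.989095
  t = 1.5000: CF_t = 2.100000, DF = 0.921838, PV = 1.935859
  t = 2.0000: CF_t = 2.100000, DF = 0.897166, PV = 1.884048
  t = 2.5000: CF_t = 2.100000, DF = 0.873154, PV = 1.833623
  t = 3.0000: CF_t = 2.100000, DF = 0.849785, PV = 1.784548
  t = 3.5000: CF_t = 2.100000, DF = 0.827041, PV = 1.736787
  t = 4.0000: CF_t = 2.100000, DF = 0.804906, PV = 1.690303
  t = 4.5000: CF_t = 2.100000, DF = 0.783364, PV = 1.645064
  t = 5.0000: CF_t = 102.100000, DF = 0.762398, PV = 77.840826
Price P = sum_t PV_t = 94.383950
Macaulay numerator sum_t t * PV_t:
  t * PV_t at t = 0.5000: 1.021898
  t * PV_t at t = 1.0000: 1.989095
  t * PV_t at t = 1.5000: 2.903789
  t * PV_t at t = 2.0000: 3.768096
  t * PV_t at t = 2.5000: 4.584058
  t * PV_t at t = 3.0000: 5.353645
  t * PV_t at t = 3.5000: 6.078753
  t * PV_t at t = 4.0000: 6.761213
  t * PV_t at t = 4.5000: 7.402788
  t * PV_t at t = 5.0000: 389.204131
Macaulay duration D = (sum_t t * PV_t) / P = 429.067468 / 94.383950 = 4.545979

Answer: Macaulay duration = 4.5460 years


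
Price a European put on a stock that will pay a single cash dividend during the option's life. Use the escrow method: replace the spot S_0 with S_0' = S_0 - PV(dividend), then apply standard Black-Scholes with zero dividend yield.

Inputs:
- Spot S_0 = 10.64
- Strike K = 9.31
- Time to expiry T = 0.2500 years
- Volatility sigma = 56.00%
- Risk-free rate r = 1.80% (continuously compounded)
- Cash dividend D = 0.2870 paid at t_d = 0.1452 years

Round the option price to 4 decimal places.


PV(D) = D * exp(-r * t_d) = 0.2870 * 0.99738981 = 0.28625088
S_0' = S_0 - PV(D) = 10.6400 - 0.28625088 = 10.35374912
d1 = (ln(S_0'/K) + (r + sigma^2/2)*T) / (sigma*sqrt(T)) = 0.53556999
d2 = d1 - sigma*sqrt(T) = 0.25556999
exp(-rT) = 0.99551011
N(-d1) = 0.29612789; N(-d2) = 0.39914145
P = K * exp(-rT) * N(-d2) - S_0' * N(-d1) = 9.3100 * 0.99551011 * 0.39914145 - 10.35374912 * 0.29612789 = 0.6333

Answer: Price = 0.6333


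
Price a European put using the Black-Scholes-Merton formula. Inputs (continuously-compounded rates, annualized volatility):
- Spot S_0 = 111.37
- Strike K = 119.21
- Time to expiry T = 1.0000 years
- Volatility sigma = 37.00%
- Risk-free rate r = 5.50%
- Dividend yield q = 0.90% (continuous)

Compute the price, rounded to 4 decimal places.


Answer: Price = 17.6377

Derivation:
d1 = (ln(S/K) + (r - q + 0.5*sigma^2) * T) / (sigma * sqrt(T)) = 0.12546310
d2 = d1 - sigma * sqrt(T) = -0.24453690
exp(-rT) = 0.94648515; exp(-qT) = 0.99104038
P = K * exp(-rT) * N(-d2) - S_0 * exp(-qT) * N(-d1)
N(-d1) = 0.45007847; N(-d2) = 0.59659249
P = 119.2100 * 0.94648515 * 0.59659249 - 111.3700 * 0.99104038 * 0.45007847 = 17.6377


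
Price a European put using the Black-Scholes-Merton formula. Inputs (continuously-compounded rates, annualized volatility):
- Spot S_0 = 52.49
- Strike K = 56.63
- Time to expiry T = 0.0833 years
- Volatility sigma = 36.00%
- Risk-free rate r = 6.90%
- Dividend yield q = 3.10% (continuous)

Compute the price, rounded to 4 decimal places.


Answer: Price = 4.7560

Derivation:
d1 = (ln(S/K) + (r - q + 0.5*sigma^2) * T) / (sigma * sqrt(T)) = -0.64823387
d2 = d1 - sigma * sqrt(T) = -0.75213613
exp(-rT) = 0.99426879; exp(-qT) = 0.99742103
P = K * exp(-rT) * N(-d2) - S_0 * exp(-qT) * N(-d1)
N(-d1) = 0.74158315; N(-d2) = 0.77401540
P = 56.6300 * 0.99426879 * 0.77401540 - 52.4900 * 0.99742103 * 0.74158315 = 4.7560


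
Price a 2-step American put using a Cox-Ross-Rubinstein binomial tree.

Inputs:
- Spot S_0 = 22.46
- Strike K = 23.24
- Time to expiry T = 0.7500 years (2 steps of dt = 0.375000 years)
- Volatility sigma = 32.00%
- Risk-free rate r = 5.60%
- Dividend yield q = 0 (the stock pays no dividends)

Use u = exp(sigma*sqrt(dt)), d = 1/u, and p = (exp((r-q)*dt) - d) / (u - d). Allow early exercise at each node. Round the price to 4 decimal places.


dt = T/N = 0.375000
u = exp(sigma*sqrt(dt)) = 1.216477; d = 1/u = 0.822046
p = (exp((r-q)*dt) - d) / (u - d) = 0.504971
Discount per step: exp(-r*dt) = 0.979219
Stock lattice S(k, i) with i counting down-moves:
  k=0: S(0,0) = 22.4600
  k=1: S(1,0) = 27.3221; S(1,1) = 18.4631
  k=2: S(2,0) = 33.2367; S(2,1) = 22.4600; S(2,2) = 15.1776
Terminal payoffs V(N, i) = max(K - S_T, 0):
  V(2,0) = 0.000000; V(2,1) = 0.780000; V(2,2) = 8.062447
Backward induction: V(k, i) = exp(-r*dt) * [p * V(k+1, i) + (1-p) * V(k+1, i+1)]; then take max(V_cont, immediate exercise) for American.
  V(1,0) = exp(-r*dt) * [p*0.000000 + (1-p)*0.780000] = 0.378099; exercise = 0.000000; V(1,0) = max -> 0.378099
  V(1,1) = exp(-r*dt) * [p*0.780000 + (1-p)*8.062447] = 4.293900; exercise = 4.776852; V(1,1) = max -> 4.776852
  V(0,0) = exp(-r*dt) * [p*0.378099 + (1-p)*4.776852] = 2.502503; exercise = 0.780000; V(0,0) = max -> 2.502503

Answer: Price = V(0,0) = 2.5025


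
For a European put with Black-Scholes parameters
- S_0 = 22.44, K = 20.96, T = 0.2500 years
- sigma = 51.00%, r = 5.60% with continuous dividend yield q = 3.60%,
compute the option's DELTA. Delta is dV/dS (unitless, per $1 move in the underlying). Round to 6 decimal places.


d1 = 0.4146734165; d2 = 0.1596734165
phi(d1) = 0.3660755470; exp(-qT) = 0.9910403788; exp(-rT) = 0.9860975443
N(-d1) = 0.3391904977
Delta = -exp(-qT) * N(-d1) = -0.9910403788 * 0.3391904977 = -0.336151

Answer: Delta = -0.336151


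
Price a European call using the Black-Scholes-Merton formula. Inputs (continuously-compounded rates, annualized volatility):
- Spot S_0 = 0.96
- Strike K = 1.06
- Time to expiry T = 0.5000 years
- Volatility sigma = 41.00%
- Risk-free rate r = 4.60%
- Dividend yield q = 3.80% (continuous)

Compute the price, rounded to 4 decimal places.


Answer: Price = 0.0730

Derivation:
d1 = (ln(S/K) + (r - q + 0.5*sigma^2) * T) / (sigma * sqrt(T)) = -0.18304029
d2 = d1 - sigma * sqrt(T) = -0.47295407
exp(-rT) = 0.97726248; exp(-qT) = 0.98117936
C = S_0 * exp(-qT) * N(d1) - K * exp(-rT) * N(d2)
N(d1) = 0.42738320; N(d2) = 0.31812297
C = 0.9600 * 0.98117936 * 0.42738320 - 1.0600 * 0.97726248 * 0.31812297 = 0.0730


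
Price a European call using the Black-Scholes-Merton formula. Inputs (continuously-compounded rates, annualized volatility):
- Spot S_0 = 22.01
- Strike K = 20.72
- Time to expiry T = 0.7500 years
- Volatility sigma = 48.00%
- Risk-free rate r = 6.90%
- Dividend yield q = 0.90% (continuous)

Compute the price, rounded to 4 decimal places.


d1 = (ln(S/K) + (r - q + 0.5*sigma^2) * T) / (sigma * sqrt(T)) = 0.46139302
d2 = d1 - sigma * sqrt(T) = 0.04570083
exp(-rT) = 0.94956623; exp(-qT) = 0.99327273
C = S_0 * exp(-qT) * N(d1) - K * exp(-rT) * N(d2)
N(d1) = 0.67774167; N(d2) = 0.51822565
C = 22.0100 * 0.99327273 * 0.67774167 - 20.7200 * 0.94956623 * 0.51822565 = 4.6206

Answer: Price = 4.6206


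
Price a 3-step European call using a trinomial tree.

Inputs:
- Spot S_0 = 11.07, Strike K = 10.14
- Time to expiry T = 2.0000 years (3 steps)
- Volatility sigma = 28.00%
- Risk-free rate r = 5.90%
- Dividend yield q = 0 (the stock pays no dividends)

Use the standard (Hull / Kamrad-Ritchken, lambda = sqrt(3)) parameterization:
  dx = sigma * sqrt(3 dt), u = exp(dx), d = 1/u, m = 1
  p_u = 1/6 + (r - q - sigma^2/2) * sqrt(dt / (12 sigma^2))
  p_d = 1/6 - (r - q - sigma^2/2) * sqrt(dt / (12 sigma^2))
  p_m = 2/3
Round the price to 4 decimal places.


dt = T/N = 0.666667; dx = sigma*sqrt(3*dt) = 0.395980
u = exp(dx) = 1.485839; d = 1/u = 0.673020
p_u = 0.183334, p_m = 0.666667, p_d = 0.149999
Discount per step: exp(-r*dt) = 0.961430
Stock lattice S(k, j) with j the centered position index:
  k=0: S(0,+0) = 11.0700
  k=1: S(1,-1) = 7.4503; S(1,+0) = 11.0700; S(1,+1) = 16.4482
  k=2: S(2,-2) = 5.0142; S(2,-1) = 7.4503; S(2,+0) = 11.0700; S(2,+1) = 16.4482; S(2,+2) = 24.4394
  k=3: S(3,-3) = 3.3747; S(3,-2) = 5.0142; S(3,-1) = 7.4503; S(3,+0) = 11.0700; S(3,+1) = 16.4482; S(3,+2) = 24.4394; S(3,+3) = 36.3131
Terminal payoffs V(N, j) = max(S_T - K, 0):
  V(3,-3) = 0.000000; V(3,-2) = 0.000000; V(3,-1) = 0.000000; V(3,+0) = 0.930000; V(3,+1) = 6.308241; V(3,+2) = 14.299443; V(3,+3) = 26.173085
Backward induction: V(k, j) = exp(-r*dt) * [p_u * V(k+1, j+1) + p_m * V(k+1, j) + p_d * V(k+1, j-1)]
  V(2,-2) = exp(-r*dt) * [p_u*0.000000 + p_m*0.000000 + p_d*0.000000] = 0.000000
  V(2,-1) = exp(-r*dt) * [p_u*0.930000 + p_m*0.000000 + p_d*0.000000] = 0.163925
  V(2,+0) = exp(-r*dt) * [p_u*6.308241 + p_m*0.930000 + p_d*0.000000] = 1.707996
  V(2,+1) = exp(-r*dt) * [p_u*14.299443 + p_m*6.308241 + p_d*0.930000] = 6.697871
  V(2,+2) = exp(-r*dt) * [p_u*26.173085 + p_m*14.299443 + p_d*6.308241] = 14.688359
  V(1,-1) = exp(-r*dt) * [p_u*1.707996 + p_m*0.163925 + p_d*0.000000] = 0.406125
  V(1,+0) = exp(-r*dt) * [p_u*6.697871 + p_m*1.707996 + p_d*0.163925] = 2.298973
  V(1,+1) = exp(-r*dt) * [p_u*14.688359 + p_m*6.697871 + p_d*1.707996] = 7.128354
  V(0,+0) = exp(-r*dt) * [p_u*7.128354 + p_m*2.298973 + p_d*0.406125] = 2.788569

Answer: Price = V(0,0) = 2.7886


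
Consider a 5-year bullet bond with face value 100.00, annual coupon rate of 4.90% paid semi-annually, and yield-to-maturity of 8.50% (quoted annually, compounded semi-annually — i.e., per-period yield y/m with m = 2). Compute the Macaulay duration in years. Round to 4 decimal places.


Coupon per period c = face * coupon_rate / m = 2.450000
Periods per year m = 2; per-period yield y/m = 0.042500
Number of cashflows N = 10
Cashflows (t years, CF_t, discount factor 1/(1+y/m)^(m*t), PV):
  t = 0.5000: CF_t = 2.450000, DF = 0.959233, PV = 2.350120
  t = 1.0000: CF_t = 2.450000, DF = 0.920127, PV = 2.254312
  t = 1.5000: CF_t = 2.450000, DF = 0.882616, PV = 2.162409
  t = 2.0000: CF_t = 2.450000, DF = 0.846634, PV = 2.074253
  t = 2.5000: CF_t = 2.450000, DF = 0.812119, PV = 1.989692
  t = 3.0000: CF_t = 2.450000, DF = 0.779011, PV = 1.908577
  t = 3.5000: CF_t = 2.450000, DF = 0.747253, PV = 1.830769
  t = 4.0000: CF_t = 2.450000, DF = 0.716789, PV = 1.756134
  t = 4.5000: CF_t = 2.450000, DF = 0.687568, PV = 1.684541
  t = 5.0000: CF_t = 102.450000, DF = 0.659537, PV = 67.569597
Price P = sum_t PV_t = 85.580403
Macaulay numerator sum_t t * PV_t:
  t * PV_t at t = 0.5000: 1.175060
  t * PV_t at t = 1.0000: 2.254312
  t * PV_t at t = 1.5000: 3.243614
  t * PV_t at t = 2.0000: 4.148507
  t * PV_t at t = 2.5000: 4.974229
  t * PV_t at t = 3.0000: 5.725731
  t * PV_t at t = 3.5000: 6.407693
  t * PV_t at t = 4.0000: 7.024535
  t * PV_t at t = 4.5000: 7.580433
  t * PV_t at t = 5.0000: 337.847983
Macaulay duration D = (sum_t t * PV_t) / P = 380.382097 / 85.580403 = 4.444734

Answer: Macaulay duration = 4.4447 years


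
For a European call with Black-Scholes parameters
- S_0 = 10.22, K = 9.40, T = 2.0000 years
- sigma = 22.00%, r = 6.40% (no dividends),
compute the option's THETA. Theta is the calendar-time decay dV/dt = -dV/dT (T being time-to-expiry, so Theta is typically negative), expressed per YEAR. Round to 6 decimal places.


d1 = 0.8357902371; d2 = 0.5246632534
phi(d1) = 0.2813344248; exp(-qT) = 1.0000000000; exp(-rT) = 0.8798533791
Theta = -S*exp(-qT)*phi(d1)*sigma/(2*sqrt(T)) - r*K*exp(-rT)*N(d2) + q*S*exp(-qT)*N(d1)
N(d1) = 0.7983635401; N(d2) = 0.7000913467; sqrt(T) = 1.4142135624
Term 1 = -10.2200 * 1.0000000000 * 0.2813344248 * 0.2200 / (2 * 1.4142135624) = -0.2236410177
Term 2 = -0.0640 * 9.4000 * 0.8798533791 * 0.7000913467 = -0.3705722066
Term 3 = 0 (no dividend yield, q = 0)
Theta = -0.2236410177 + (-0.3705722066) + (0.0000000000) = -0.594213

Answer: Theta = -0.594213


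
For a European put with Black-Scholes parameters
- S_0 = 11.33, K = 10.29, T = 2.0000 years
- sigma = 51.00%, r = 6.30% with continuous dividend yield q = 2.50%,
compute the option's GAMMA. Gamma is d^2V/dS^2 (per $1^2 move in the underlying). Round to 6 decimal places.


d1 = 0.5994900167; d2 = -0.1217589001
phi(d1) = 0.3333265385; exp(-qT) = 0.9512294245; exp(-rT) = 0.8816148468
Gamma = exp(-qT) * phi(d1) / (S * sigma * sqrt(T)) = 0.9512294245 * 0.3333265385 / (11.3300 * 0.5100 * 1.4142135624) = 0.038801

Answer: Gamma = 0.038801


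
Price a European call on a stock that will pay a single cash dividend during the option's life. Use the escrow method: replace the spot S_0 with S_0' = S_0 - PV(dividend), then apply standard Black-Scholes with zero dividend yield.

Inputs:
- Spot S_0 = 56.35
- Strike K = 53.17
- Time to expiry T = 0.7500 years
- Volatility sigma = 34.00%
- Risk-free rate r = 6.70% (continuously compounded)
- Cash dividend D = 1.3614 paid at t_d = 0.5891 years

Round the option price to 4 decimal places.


PV(D) = D * exp(-r * t_d) = 1.3614 * 0.96129908 = 1.30871257
S_0' = S_0 - PV(D) = 56.3500 - 1.30871257 = 55.04128743
d1 = (ln(S_0'/K) + (r + sigma^2/2)*T) / (sigma*sqrt(T)) = 0.43535354
d2 = d1 - sigma*sqrt(T) = 0.14090490
exp(-rT) = 0.95099165
N(d1) = 0.66834709; N(d2) = 0.55602747
C = S_0' * N(d1) - K * exp(-rT) * N(d2) = 55.04128743 * 0.66834709 - 53.1700 * 0.95099165 * 0.55602747 = 8.6716

Answer: Price = 8.6716


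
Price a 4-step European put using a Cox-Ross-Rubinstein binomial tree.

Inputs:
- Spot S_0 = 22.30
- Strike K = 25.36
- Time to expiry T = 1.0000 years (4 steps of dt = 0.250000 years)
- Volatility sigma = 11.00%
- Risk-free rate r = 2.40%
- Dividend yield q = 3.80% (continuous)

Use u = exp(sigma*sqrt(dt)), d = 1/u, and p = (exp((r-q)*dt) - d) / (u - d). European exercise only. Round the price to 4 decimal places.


Answer: Price = V(0,0) = 3.3912

Derivation:
dt = T/N = 0.250000
u = exp(sigma*sqrt(dt)) = 1.056541; d = 1/u = 0.946485
p = (exp((r-q)*dt) - d) / (u - d) = 0.454507
Discount per step: exp(-r*dt) = 0.994018
Stock lattice S(k, i) with i counting down-moves:
  k=0: S(0,0) = 22.3000
  k=1: S(1,0) = 23.5609; S(1,1) = 21.1066
  k=2: S(2,0) = 24.8930; S(2,1) = 22.3000; S(2,2) = 19.9771
  k=3: S(3,0) = 26.3005; S(3,1) = 23.5609; S(3,2) = 21.1066; S(3,3) = 18.9080
  k=4: S(4,0) = 27.7875; S(4,1) = 24.8930; S(4,2) = 22.3000; S(4,3) = 19.9771; S(4,4) = 17.8962
Terminal payoffs V(N, i) = max(K - S_T, 0):
  V(4,0) = 0.000000; V(4,1) = 0.466999; V(4,2) = 3.060000; V(4,3) = 5.382899; V(4,4) = 7.463831
Backward induction: V(k, i) = exp(-r*dt) * [p * V(k+1, i) + (1-p) * V(k+1, i+1)].
  V(3,0) = exp(-r*dt) * [p*0.000000 + (1-p)*0.466999] = 0.253221
  V(3,1) = exp(-r*dt) * [p*0.466999 + (1-p)*3.060000] = 1.870208
  V(3,2) = exp(-r*dt) * [p*3.060000 + (1-p)*5.382899] = 4.301240
  V(3,3) = exp(-r*dt) * [p*5.382899 + (1-p)*7.463831] = 6.479042
  V(2,0) = exp(-r*dt) * [p*0.253221 + (1-p)*1.870208] = 1.128485
  V(2,1) = exp(-r*dt) * [p*1.870208 + (1-p)*4.301240] = 3.177199
  V(2,2) = exp(-r*dt) * [p*4.301240 + (1-p)*6.479042] = 5.456379
  V(1,0) = exp(-r*dt) * [p*1.128485 + (1-p)*3.177199] = 2.232608
  V(1,1) = exp(-r*dt) * [p*3.177199 + (1-p)*5.456379] = 4.394033
  V(0,0) = exp(-r*dt) * [p*2.232608 + (1-p)*4.394033] = 3.391242


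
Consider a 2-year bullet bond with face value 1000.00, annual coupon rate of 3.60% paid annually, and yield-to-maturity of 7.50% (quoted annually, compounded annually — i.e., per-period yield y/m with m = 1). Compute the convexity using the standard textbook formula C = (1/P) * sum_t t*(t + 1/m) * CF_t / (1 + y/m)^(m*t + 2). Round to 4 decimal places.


Coupon per period c = face * coupon_rate / m = 36.000000
Periods per year m = 1; per-period yield y/m = 0.075000
Number of cashflows N = 2
Cashflows (t years, CF_t, discount factor 1/(1+y/m)^(m*t), PV):
  t = 1.0000: CF_t = 36.000000, DF = 0.930233, PV = 33.488372
  t = 2.0000: CF_t = 1036.000000, DF = 0.865333, PV = 896.484586
Price P = sum_t PV_t = 929.972958
Convexity numerator sum_t t*(t + 1/m) * CF_t / (1+y/m)^(m*t + 2):
  t = 1.0000: term = 57.957161
  t = 2.0000: term = 4654.544093
Convexity = (1/P) * sum = 4712.501254 / 929.972958 = 5.067353

Answer: Convexity = 5.0674


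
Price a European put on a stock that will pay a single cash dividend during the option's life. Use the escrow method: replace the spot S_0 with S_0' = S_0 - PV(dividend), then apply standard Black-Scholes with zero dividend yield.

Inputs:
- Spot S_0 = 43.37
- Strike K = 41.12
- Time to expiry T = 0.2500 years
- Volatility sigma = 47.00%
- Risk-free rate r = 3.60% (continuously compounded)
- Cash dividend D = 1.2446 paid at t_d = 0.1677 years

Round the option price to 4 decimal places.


Answer: Price = 3.2244

Derivation:
PV(D) = D * exp(-r * t_d) = 1.2446 * 0.99398099 = 1.23710874
S_0' = S_0 - PV(D) = 43.3700 - 1.23710874 = 42.13289126
d1 = (ln(S_0'/K) + (r + sigma^2/2)*T) / (sigma*sqrt(T)) = 0.25934715
d2 = d1 - sigma*sqrt(T) = 0.02434715
exp(-rT) = 0.99104038
N(-d1) = 0.39768370; N(-d2) = 0.49028785
P = K * exp(-rT) * N(-d2) - S_0' * N(-d1) = 41.1200 * 0.99104038 * 0.49028785 - 42.13289126 * 0.39768370 = 3.2244


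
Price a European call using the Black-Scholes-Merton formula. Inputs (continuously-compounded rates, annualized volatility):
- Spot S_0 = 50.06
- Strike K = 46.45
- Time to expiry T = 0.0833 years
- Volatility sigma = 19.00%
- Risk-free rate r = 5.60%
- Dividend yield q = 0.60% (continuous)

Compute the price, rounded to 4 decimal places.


Answer: Price = 3.8895

Derivation:
d1 = (ln(S/K) + (r - q + 0.5*sigma^2) * T) / (sigma * sqrt(T)) = 1.46824112
d2 = d1 - sigma * sqrt(T) = 1.41340381
exp(-rT) = 0.99534606; exp(-qT) = 0.99950032
C = S_0 * exp(-qT) * N(d1) - K * exp(-rT) * N(d2)
N(d1) = 0.92898063; N(d2) = 0.92123149
C = 50.0600 * 0.99950032 * 0.92898063 - 46.4500 * 0.99534606 * 0.92123149 = 3.8895


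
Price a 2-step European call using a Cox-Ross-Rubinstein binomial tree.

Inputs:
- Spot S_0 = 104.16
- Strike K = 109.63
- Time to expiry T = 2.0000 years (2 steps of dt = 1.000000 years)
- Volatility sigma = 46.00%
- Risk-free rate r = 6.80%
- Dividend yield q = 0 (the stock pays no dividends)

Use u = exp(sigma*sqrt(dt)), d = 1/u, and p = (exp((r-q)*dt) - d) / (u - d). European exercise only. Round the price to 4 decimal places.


Answer: Price = V(0,0) = 28.1271

Derivation:
dt = T/N = 1.000000
u = exp(sigma*sqrt(dt)) = 1.584074; d = 1/u = 0.631284
p = (exp((r-q)*dt) - d) / (u - d) = 0.460838
Discount per step: exp(-r*dt) = 0.934260
Stock lattice S(k, i) with i counting down-moves:
  k=0: S(0,0) = 104.1600
  k=1: S(1,0) = 164.9971; S(1,1) = 65.7545
  k=2: S(2,0) = 261.3677; S(2,1) = 104.1600; S(2,2) = 41.5097
Terminal payoffs V(N, i) = max(S_T - K, 0):
  V(2,0) = 151.737687; V(2,1) = 0.000000; V(2,2) = 0.000000
Backward induction: V(k, i) = exp(-r*dt) * [p * V(k+1, i) + (1-p) * V(k+1, i+1)].
  V(1,0) = exp(-r*dt) * [p*151.737687 + (1-p)*0.000000] = 65.329508
  V(1,1) = exp(-r*dt) * [p*0.000000 + (1-p)*0.000000] = 0.000000
  V(0,0) = exp(-r*dt) * [p*65.329508 + (1-p)*0.000000] = 28.127124


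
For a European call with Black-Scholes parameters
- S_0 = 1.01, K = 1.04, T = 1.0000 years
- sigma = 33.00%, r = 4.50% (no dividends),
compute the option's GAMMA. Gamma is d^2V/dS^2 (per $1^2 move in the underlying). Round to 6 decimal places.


d1 = 0.2126655082; d2 = -0.1173344918
phi(d1) = 0.3900221126; exp(-qT) = 1.0000000000; exp(-rT) = 0.9559974818
Gamma = exp(-qT) * phi(d1) / (S * sigma * sqrt(T)) = 1.0000000000 * 0.3900221126 / (1.0100 * 0.3300 * 1.0000000000) = 1.170183

Answer: Gamma = 1.170183


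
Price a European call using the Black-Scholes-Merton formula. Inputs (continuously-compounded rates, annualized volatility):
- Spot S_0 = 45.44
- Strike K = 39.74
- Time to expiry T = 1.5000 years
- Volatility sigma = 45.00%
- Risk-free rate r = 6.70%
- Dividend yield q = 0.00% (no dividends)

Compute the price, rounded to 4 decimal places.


d1 = (ln(S/K) + (r - q + 0.5*sigma^2) * T) / (sigma * sqrt(T)) = 0.70111570
d2 = d1 - sigma * sqrt(T) = 0.14998051
exp(-rT) = 0.90438511; exp(-qT) = 1.00000000
C = S_0 * exp(-qT) * N(d1) - K * exp(-rT) * N(d2)
N(d1) = 0.75838459; N(d2) = 0.55961000
C = 45.4400 * 1.00000000 * 0.75838459 - 39.7400 * 0.90438511 * 0.55961000 = 14.3485

Answer: Price = 14.3485


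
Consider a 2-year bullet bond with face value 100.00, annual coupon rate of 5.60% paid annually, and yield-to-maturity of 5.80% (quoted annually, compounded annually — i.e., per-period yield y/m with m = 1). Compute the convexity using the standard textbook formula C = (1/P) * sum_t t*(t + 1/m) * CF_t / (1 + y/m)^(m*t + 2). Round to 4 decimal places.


Answer: Convexity = 5.1703

Derivation:
Coupon per period c = face * coupon_rate / m = 5.600000
Periods per year m = 1; per-period yield y/m = 0.058000
Number of cashflows N = 2
Cashflows (t years, CF_t, discount factor 1/(1+y/m)^(m*t), PV):
  t = 1.0000: CF_t = 5.600000, DF = 0.945180, PV = 5.293006
  t = 2.0000: CF_t = 105.600000, DF = 0.893364, PV = 94.339286
Price P = sum_t PV_t = 99.632291
Convexity numerator sum_t t*(t + 1/m) * CF_t / (1+y/m)^(m*t + 2):
  t = 1.0000: term = 9.457166
  t = 2.0000: term = 505.676181
Convexity = (1/P) * sum = 515.133348 / 99.632291 = 5.170345


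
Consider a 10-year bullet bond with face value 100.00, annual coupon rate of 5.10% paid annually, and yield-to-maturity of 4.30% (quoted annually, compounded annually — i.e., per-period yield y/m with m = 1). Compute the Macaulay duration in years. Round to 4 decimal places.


Coupon per period c = face * coupon_rate / m = 5.100000
Periods per year m = 1; per-period yield y/m = 0.043000
Number of cashflows N = 10
Cashflows (t years, CF_t, discount factor 1/(1+y/m)^(m*t), PV):
  t = 1.0000: CF_t = 5.100000, DF = 0.958773, PV = 4.889741
  t = 2.0000: CF_t = 5.100000, DF = 0.919245, PV = 4.688151
  t = 3.0000: CF_t = 5.100000, DF = 0.881347, PV = 4.494871
  t = 4.0000: CF_t = 5.100000, DF = 0.845012, PV = 4.309560
  t = 5.0000: CF_t = 5.100000, DF = 0.810174, PV = 4.131889
  t = 6.0000: CF_t = 5.100000, DF = 0.776773, PV = 3.961543
  t = 7.0000: CF_t = 5.100000, DF = 0.744749, PV = 3.798219
  t = 8.0000: CF_t = 5.100000, DF = 0.714045, PV = 3.641629
  t = 9.0000: CF_t = 5.100000, DF = 0.684607, PV = 3.491495
  t = 10.0000: CF_t = 105.100000, DF = 0.656382, PV = 68.985788
Price P = sum_t PV_t = 106.392886
Macaulay numerator sum_t t * PV_t:
  t * PV_t at t = 1.0000: 4.889741
  t * PV_t at t = 2.0000: 9.376301
  t * PV_t at t = 3.0000: 13.484614
  t * PV_t at t = 4.0000: 17.238240
  t * PV_t at t = 5.0000: 20.659444
  t * PV_t at t = 6.0000: 23.769255
  t * PV_t at t = 7.0000: 26.587534
  t * PV_t at t = 8.0000: 29.133033
  t * PV_t at t = 9.0000: 31.423453
  t * PV_t at t = 10.0000: 689.857884
Macaulay duration D = (sum_t t * PV_t) / P = 866.419500 / 106.392886 = 8.143585

Answer: Macaulay duration = 8.1436 years


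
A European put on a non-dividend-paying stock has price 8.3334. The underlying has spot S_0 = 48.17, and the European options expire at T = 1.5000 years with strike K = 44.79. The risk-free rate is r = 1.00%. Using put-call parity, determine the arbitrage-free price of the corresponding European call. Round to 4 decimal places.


Put-call parity: C - P = S_0 * exp(-qT) - K * exp(-rT).
S_0 * exp(-qT) = 48.1700 * 1.00000000 = 48.17000000
K * exp(-rT) = 44.7900 * 0.98511194 = 44.12316377
C = P + S*exp(-qT) - K*exp(-rT)
C = 8.3334 + 48.17000000 - 44.12316377 = 12.3802

Answer: Call price = 12.3802


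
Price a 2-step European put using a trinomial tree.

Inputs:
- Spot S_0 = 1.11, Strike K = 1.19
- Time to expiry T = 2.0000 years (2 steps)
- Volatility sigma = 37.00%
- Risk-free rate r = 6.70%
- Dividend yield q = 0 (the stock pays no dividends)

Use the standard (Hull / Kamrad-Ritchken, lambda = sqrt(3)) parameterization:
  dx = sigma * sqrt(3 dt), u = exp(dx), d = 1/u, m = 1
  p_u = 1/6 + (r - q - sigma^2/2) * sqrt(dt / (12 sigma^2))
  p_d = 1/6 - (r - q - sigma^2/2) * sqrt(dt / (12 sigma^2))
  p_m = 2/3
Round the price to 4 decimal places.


dt = T/N = 1.000000; dx = sigma*sqrt(3*dt) = 0.640859
u = exp(dx) = 1.898110; d = 1/u = 0.526840
p_u = 0.165535, p_m = 0.666667, p_d = 0.167798
Discount per step: exp(-r*dt) = 0.935195
Stock lattice S(k, j) with j the centered position index:
  k=0: S(0,+0) = 1.1100
  k=1: S(1,-1) = 0.5848; S(1,+0) = 1.1100; S(1,+1) = 2.1069
  k=2: S(2,-2) = 0.3081; S(2,-1) = 0.5848; S(2,+0) = 1.1100; S(2,+1) = 2.1069; S(2,+2) = 3.9991
Terminal payoffs V(N, j) = max(K - S_T, 0):
  V(2,-2) = 0.881908; V(2,-1) = 0.605208; V(2,+0) = 0.080000; V(2,+1) = 0.000000; V(2,+2) = 0.000000
Backward induction: V(k, j) = exp(-r*dt) * [p_u * V(k+1, j+1) + p_m * V(k+1, j) + p_d * V(k+1, j-1)]
  V(1,-1) = exp(-r*dt) * [p_u*0.080000 + p_m*0.605208 + p_d*0.881908] = 0.528102
  V(1,+0) = exp(-r*dt) * [p_u*0.000000 + p_m*0.080000 + p_d*0.605208] = 0.144849
  V(1,+1) = exp(-r*dt) * [p_u*0.000000 + p_m*0.000000 + p_d*0.080000] = 0.012554
  V(0,+0) = exp(-r*dt) * [p_u*0.012554 + p_m*0.144849 + p_d*0.528102] = 0.175123

Answer: Price = V(0,0) = 0.1751


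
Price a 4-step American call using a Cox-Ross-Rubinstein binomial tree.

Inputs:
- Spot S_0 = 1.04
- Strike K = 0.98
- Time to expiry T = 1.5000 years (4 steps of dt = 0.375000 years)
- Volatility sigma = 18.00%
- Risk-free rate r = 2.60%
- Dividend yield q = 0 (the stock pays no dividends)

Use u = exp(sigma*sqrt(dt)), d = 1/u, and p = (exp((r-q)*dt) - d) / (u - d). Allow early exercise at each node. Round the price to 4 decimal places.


Answer: Price = V(0,0) = 0.1465

Derivation:
dt = T/N = 0.375000
u = exp(sigma*sqrt(dt)) = 1.116532; d = 1/u = 0.895631
p = (exp((r-q)*dt) - d) / (u - d) = 0.516824
Discount per step: exp(-r*dt) = 0.990297
Stock lattice S(k, i) with i counting down-moves:
  k=0: S(0,0) = 1.0400
  k=1: S(1,0) = 1.1612; S(1,1) = 0.9315
  k=2: S(2,0) = 1.2965; S(2,1) = 1.0400; S(2,2) = 0.8342
  k=3: S(3,0) = 1.4476; S(3,1) = 1.1612; S(3,2) = 0.9315; S(3,3) = 0.7472
  k=4: S(4,0) = 1.6163; S(4,1) = 1.2965; S(4,2) = 1.0400; S(4,3) = 0.8342; S(4,4) = 0.6692
Terminal payoffs V(N, i) = max(S_T - K, 0):
  V(4,0) = 0.636283; V(4,1) = 0.316508; V(4,2) = 0.060000; V(4,3) = 0.000000; V(4,4) = 0.000000
Backward induction: V(k, i) = exp(-r*dt) * [p * V(k+1, i) + (1-p) * V(k+1, i+1)]; then take max(V_cont, immediate exercise) for American.
  V(3,0) = exp(-r*dt) * [p*0.636283 + (1-p)*0.316508] = 0.477101; exercise = 0.467592; V(3,0) = max -> 0.477101
  V(3,1) = exp(-r*dt) * [p*0.316508 + (1-p)*0.060000] = 0.190701; exercise = 0.181193; V(3,1) = max -> 0.190701
  V(3,2) = exp(-r*dt) * [p*0.060000 + (1-p)*0.000000] = 0.030709; exercise = 0.000000; V(3,2) = max -> 0.030709
  V(3,3) = exp(-r*dt) * [p*0.000000 + (1-p)*0.000000] = 0.000000; exercise = 0.000000; V(3,3) = max -> 0.000000
  V(2,0) = exp(-r*dt) * [p*0.477101 + (1-p)*0.190701] = 0.335433; exercise = 0.316508; V(2,0) = max -> 0.335433
  V(2,1) = exp(-r*dt) * [p*0.190701 + (1-p)*0.030709] = 0.112297; exercise = 0.060000; V(2,1) = max -> 0.112297
  V(2,2) = exp(-r*dt) * [p*0.030709 + (1-p)*0.000000] = 0.015717; exercise = 0.000000; V(2,2) = max -> 0.015717
  V(1,0) = exp(-r*dt) * [p*0.335433 + (1-p)*0.112297] = 0.225411; exercise = 0.181193; V(1,0) = max -> 0.225411
  V(1,1) = exp(-r*dt) * [p*0.112297 + (1-p)*0.015717] = 0.064995; exercise = 0.000000; V(1,1) = max -> 0.064995
  V(0,0) = exp(-r*dt) * [p*0.225411 + (1-p)*0.064995] = 0.146467; exercise = 0.060000; V(0,0) = max -> 0.146467


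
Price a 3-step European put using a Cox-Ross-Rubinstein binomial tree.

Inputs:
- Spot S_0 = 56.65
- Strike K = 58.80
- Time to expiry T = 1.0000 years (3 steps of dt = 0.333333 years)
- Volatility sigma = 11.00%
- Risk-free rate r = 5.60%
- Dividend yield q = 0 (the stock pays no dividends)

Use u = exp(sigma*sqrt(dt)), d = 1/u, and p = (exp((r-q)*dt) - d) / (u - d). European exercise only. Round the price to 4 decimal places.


Answer: Price = V(0,0) = 1.9290

Derivation:
dt = T/N = 0.333333
u = exp(sigma*sqrt(dt)) = 1.065569; d = 1/u = 0.938466
p = (exp((r-q)*dt) - d) / (u - d) = 0.632371
Discount per step: exp(-r*dt) = 0.981506
Stock lattice S(k, i) with i counting down-moves:
  k=0: S(0,0) = 56.6500
  k=1: S(1,0) = 60.3645; S(1,1) = 53.1641
  k=2: S(2,0) = 64.3225; S(2,1) = 56.6500; S(2,2) = 49.8927
  k=3: S(3,0) = 68.5400; S(3,1) = 60.3645; S(3,2) = 53.1641; S(3,3) = 46.8226
Terminal payoffs V(N, i) = max(K - S_T, 0):
  V(3,0) = 0.000000; V(3,1) = 0.000000; V(3,2) = 5.635895; V(3,3) = 11.977381
Backward induction: V(k, i) = exp(-r*dt) * [p * V(k+1, i) + (1-p) * V(k+1, i+1)].
  V(2,0) = exp(-r*dt) * [p*0.000000 + (1-p)*0.000000] = 0.000000
  V(2,1) = exp(-r*dt) * [p*0.000000 + (1-p)*5.635895] = 2.033603
  V(2,2) = exp(-r*dt) * [p*5.635895 + (1-p)*11.977381] = 7.819869
  V(1,0) = exp(-r*dt) * [p*0.000000 + (1-p)*2.033603] = 0.733786
  V(1,1) = exp(-r*dt) * [p*2.033603 + (1-p)*7.819869] = 4.083857
  V(0,0) = exp(-r*dt) * [p*0.733786 + (1-p)*4.083857] = 1.929024


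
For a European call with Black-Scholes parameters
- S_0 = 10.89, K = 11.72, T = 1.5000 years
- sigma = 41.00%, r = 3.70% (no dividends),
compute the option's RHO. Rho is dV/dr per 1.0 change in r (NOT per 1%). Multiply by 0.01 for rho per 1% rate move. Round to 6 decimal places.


d1 = 0.2153224014; d2 = -0.2868229959
phi(d1) = 0.3898004250; exp(-qT) = 1.0000000000; exp(-rT) = 0.9460120237
N(d2) = 0.3871239271
Rho = K*T*exp(-rT)*N(d2) = 11.7200 * 1.5000 * 0.9460120237 * 0.3871239271 = 6.438216

Answer: Rho = 6.438216


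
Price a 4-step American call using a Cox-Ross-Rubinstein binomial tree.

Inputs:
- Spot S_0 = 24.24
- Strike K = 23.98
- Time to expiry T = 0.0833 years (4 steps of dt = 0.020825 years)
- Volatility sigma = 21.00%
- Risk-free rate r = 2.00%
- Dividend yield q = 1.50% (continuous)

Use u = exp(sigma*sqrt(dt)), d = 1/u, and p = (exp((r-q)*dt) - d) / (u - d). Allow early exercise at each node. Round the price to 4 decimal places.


Answer: Price = V(0,0) = 0.7313

Derivation:
dt = T/N = 0.020825
u = exp(sigma*sqrt(dt)) = 1.030769; d = 1/u = 0.970150
p = (exp((r-q)*dt) - d) / (u - d) = 0.494142
Discount per step: exp(-r*dt) = 0.999584
Stock lattice S(k, i) with i counting down-moves:
  k=0: S(0,0) = 24.2400
  k=1: S(1,0) = 24.9858; S(1,1) = 23.5164
  k=2: S(2,0) = 25.7546; S(2,1) = 24.2400; S(2,2) = 22.8145
  k=3: S(3,0) = 26.5471; S(3,1) = 24.9858; S(3,2) = 23.5164; S(3,3) = 22.1334
  k=4: S(4,0) = 27.3639; S(4,1) = 25.7546; S(4,2) = 24.2400; S(4,3) = 22.8145; S(4,4) = 21.4728
Terminal payoffs V(N, i) = max(S_T - K, 0):
  V(4,0) = 3.383868; V(4,1) = 1.774614; V(4,2) = 0.260000; V(4,3) = 0.000000; V(4,4) = 0.000000
Backward induction: V(k, i) = exp(-r*dt) * [p * V(k+1, i) + (1-p) * V(k+1, i+1)]; then take max(V_cont, immediate exercise) for American.
  V(3,0) = exp(-r*dt) * [p*3.383868 + (1-p)*1.774614] = 2.568745; exercise = 2.567050; V(3,0) = max -> 2.568745
  V(3,1) = exp(-r*dt) * [p*1.774614 + (1-p)*0.260000] = 1.008015; exercise = 1.005833; V(3,1) = max -> 1.008015
  V(3,2) = exp(-r*dt) * [p*0.260000 + (1-p)*0.000000] = 0.128423; exercise = 0.000000; V(3,2) = max -> 0.128423
  V(3,3) = exp(-r*dt) * [p*0.000000 + (1-p)*0.000000] = 0.000000; exercise = 0.000000; V(3,3) = max -> 0.000000
  V(2,0) = exp(-r*dt) * [p*2.568745 + (1-p)*1.008015] = 1.778496; exercise = 1.774614; V(2,0) = max -> 1.778496
  V(2,1) = exp(-r*dt) * [p*1.008015 + (1-p)*0.128423] = 0.562832; exercise = 0.260000; V(2,1) = max -> 0.562832
  V(2,2) = exp(-r*dt) * [p*0.128423 + (1-p)*0.000000] = 0.063433; exercise = 0.000000; V(2,2) = max -> 0.063433
  V(1,0) = exp(-r*dt) * [p*1.778496 + (1-p)*0.562832] = 1.163059; exercise = 1.005833; V(1,0) = max -> 1.163059
  V(1,1) = exp(-r*dt) * [p*0.562832 + (1-p)*0.063433] = 0.310078; exercise = 0.000000; V(1,1) = max -> 0.310078
  V(0,0) = exp(-r*dt) * [p*1.163059 + (1-p)*0.310078] = 0.731267; exercise = 0.260000; V(0,0) = max -> 0.731267
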